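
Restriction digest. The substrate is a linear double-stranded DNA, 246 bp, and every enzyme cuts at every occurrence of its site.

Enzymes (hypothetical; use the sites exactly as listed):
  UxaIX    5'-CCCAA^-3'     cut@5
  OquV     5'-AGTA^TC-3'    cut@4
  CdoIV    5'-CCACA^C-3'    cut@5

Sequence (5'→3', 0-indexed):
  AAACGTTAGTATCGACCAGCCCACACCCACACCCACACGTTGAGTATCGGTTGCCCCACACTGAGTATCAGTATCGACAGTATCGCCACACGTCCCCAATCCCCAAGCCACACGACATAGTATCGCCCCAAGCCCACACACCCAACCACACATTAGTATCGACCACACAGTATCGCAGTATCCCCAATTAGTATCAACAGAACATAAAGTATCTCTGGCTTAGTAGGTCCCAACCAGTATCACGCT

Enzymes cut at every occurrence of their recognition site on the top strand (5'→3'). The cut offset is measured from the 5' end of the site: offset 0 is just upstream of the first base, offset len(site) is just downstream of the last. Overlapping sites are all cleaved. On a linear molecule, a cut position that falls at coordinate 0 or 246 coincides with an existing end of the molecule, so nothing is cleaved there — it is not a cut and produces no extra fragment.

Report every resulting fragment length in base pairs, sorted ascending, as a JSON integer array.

[5,5,6,6,6,6,6,6,7,7,7,7,7,7,8,8,8,9,9,9,9,9,10,11,14,14,18,22]

Site scan:
  UxaIX (CCCAA, off=5): starts [94, 101, 126, 140, 182, 228] → cuts [99, 106, 131, 145, 187, 233]
  OquV (AGTATC, off=4): starts [7, 42, 63, 69, 78, 118, 154, 168, 176, 189, 207, 235] → cuts [11, 46, 67, 73, 82, 122, 158, 172, 180, 193, 211, 239]
  CdoIV (CCACAC, off=5): starts [20, 26, 32, 55, 85, 107, 133, 145, 162] → cuts [25, 31, 37, 60, 90, 112, 138, 150, 167]

Pooled cuts: [11, 25, 31, 37, 46, 60, 67, 73, 82, 90, 99, 106, 112, 122, 131, 138, 145, 150, 158, 167, 172, 180, 187, 193, 211, 233, 239]

Fragments:
  [0,11): 11 bp
  [11,25): 14 bp
  [25,31): 6 bp
  [31,37): 6 bp
  [37,46): 9 bp
  [46,60): 14 bp
  [60,67): 7 bp
  [67,73): 6 bp
  [73,82): 9 bp
  [82,90): 8 bp
  [90,99): 9 bp
  [99,106): 7 bp
  [106,112): 6 bp
  [112,122): 10 bp
  [122,131): 9 bp
  [131,138): 7 bp
  [138,145): 7 bp
  [145,150): 5 bp
  [150,158): 8 bp
  [158,167): 9 bp
  [167,172): 5 bp
  [172,180): 8 bp
  [180,187): 7 bp
  [187,193): 6 bp
  [193,211): 18 bp
  [211,233): 22 bp
  [233,239): 6 bp
  [239,246): 7 bp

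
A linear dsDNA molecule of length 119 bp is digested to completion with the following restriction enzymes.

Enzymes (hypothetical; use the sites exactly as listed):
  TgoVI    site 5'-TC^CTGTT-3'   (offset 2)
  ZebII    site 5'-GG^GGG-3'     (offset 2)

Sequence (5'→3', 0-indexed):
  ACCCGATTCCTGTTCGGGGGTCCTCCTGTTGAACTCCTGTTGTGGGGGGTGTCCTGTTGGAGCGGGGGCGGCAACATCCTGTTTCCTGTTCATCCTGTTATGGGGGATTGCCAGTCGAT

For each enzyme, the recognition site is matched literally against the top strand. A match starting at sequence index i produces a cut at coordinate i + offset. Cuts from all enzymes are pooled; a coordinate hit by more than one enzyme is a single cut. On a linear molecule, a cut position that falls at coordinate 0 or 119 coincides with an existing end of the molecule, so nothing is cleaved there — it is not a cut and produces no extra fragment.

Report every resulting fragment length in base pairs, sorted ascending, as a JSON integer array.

Per-enzyme occurrences:
  TgoVI (TCCTGTT, off=2): starts [7, 23, 34, 51, 76, 83, 92] → cuts [9, 25, 36, 53, 78, 85, 94]
  ZebII (GGGGG, off=2): starts [15, 43, 44, 63, 101] → cuts [17, 45, 46, 65, 103]

All cut coordinates (distinct, sorted): [9, 17, 25, 36, 45, 46, 53, 65, 78, 85, 94, 103]

Fragment lengths:
  [0,9): 9 bp
  [9,17): 8 bp
  [17,25): 8 bp
  [25,36): 11 bp
  [36,45): 9 bp
  [45,46): 1 bp
  [46,53): 7 bp
  [53,65): 12 bp
  [65,78): 13 bp
  [78,85): 7 bp
  [85,94): 9 bp
  [94,103): 9 bp
  [103,119): 16 bp

[1,7,7,8,8,9,9,9,9,11,12,13,16]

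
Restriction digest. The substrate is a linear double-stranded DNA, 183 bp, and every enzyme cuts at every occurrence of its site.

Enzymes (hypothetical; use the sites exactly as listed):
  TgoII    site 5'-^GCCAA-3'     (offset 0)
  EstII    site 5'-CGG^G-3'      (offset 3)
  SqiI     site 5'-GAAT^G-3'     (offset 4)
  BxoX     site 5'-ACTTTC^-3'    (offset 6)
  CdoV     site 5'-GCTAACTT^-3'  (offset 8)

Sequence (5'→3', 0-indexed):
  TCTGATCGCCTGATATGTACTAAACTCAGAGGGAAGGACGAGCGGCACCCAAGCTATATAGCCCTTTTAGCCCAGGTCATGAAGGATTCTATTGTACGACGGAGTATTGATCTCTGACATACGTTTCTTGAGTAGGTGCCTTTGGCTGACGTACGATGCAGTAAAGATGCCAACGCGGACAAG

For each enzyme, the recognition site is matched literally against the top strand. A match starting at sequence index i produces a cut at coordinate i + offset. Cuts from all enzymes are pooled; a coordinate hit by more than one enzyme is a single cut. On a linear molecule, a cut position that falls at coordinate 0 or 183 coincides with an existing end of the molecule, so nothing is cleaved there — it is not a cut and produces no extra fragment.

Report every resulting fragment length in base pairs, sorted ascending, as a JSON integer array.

Scan for sites:
  TgoII (GCCAA, off=0): starts [168] → cuts [168]
  EstII (CGGG, off=3): no sites
  SqiI (GAATG, off=4): no sites
  BxoX (ACTTTC, off=6): no sites
  CdoV (GCTAACTT, off=8): no sites

All cut coordinates (distinct, sorted): [168]

Fragment lengths:
  [0,168): 168 bp
  [168,183): 15 bp

[15,168]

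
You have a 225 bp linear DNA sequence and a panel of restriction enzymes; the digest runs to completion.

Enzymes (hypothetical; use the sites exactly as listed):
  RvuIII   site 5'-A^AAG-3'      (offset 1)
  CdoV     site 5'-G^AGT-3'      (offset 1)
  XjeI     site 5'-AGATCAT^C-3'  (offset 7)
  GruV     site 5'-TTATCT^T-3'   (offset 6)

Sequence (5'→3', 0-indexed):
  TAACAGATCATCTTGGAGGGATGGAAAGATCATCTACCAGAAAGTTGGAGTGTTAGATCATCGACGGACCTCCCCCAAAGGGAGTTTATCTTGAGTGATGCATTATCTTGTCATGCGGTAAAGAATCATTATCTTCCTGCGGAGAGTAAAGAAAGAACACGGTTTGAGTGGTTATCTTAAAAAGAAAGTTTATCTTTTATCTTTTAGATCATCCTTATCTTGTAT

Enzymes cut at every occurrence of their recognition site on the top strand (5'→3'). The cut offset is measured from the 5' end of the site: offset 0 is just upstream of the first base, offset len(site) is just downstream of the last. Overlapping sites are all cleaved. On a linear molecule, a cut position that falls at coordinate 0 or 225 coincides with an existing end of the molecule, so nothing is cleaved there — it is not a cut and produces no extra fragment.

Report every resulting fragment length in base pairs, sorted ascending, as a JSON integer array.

Per-enzyme occurrences:
  RvuIII AAAG/1: at [24, 40, 76, 119, 147, 151, 180, 184] ⇒ [25, 41, 77, 120, 148, 152, 181, 185]
  CdoV GAGT/1: at [47, 81, 92, 143, 165] ⇒ [48, 82, 93, 144, 166]
  XjeI AGATCATC/7: at [4, 26, 54, 205] ⇒ [11, 33, 61, 212]
  GruV TTATCTT/6: at [85, 102, 128, 171, 189, 196, 214] ⇒ [91, 108, 134, 177, 195, 202, 220]

All cut coordinates (distinct, sorted): [11, 25, 33, 41, 48, 61, 77, 82, 91, 93, 108, 120, 134, 144, 148, 152, 166, 177, 181, 185, 195, 202, 212, 220]

Fragments:
  [0,11): 11 bp
  [11,25): 14 bp
  [25,33): 8 bp
  [33,41): 8 bp
  [41,48): 7 bp
  [48,61): 13 bp
  [61,77): 16 bp
  [77,82): 5 bp
  [82,91): 9 bp
  [91,93): 2 bp
  [93,108): 15 bp
  [108,120): 12 bp
  [120,134): 14 bp
  [134,144): 10 bp
  [144,148): 4 bp
  [148,152): 4 bp
  [152,166): 14 bp
  [166,177): 11 bp
  [177,181): 4 bp
  [181,185): 4 bp
  [185,195): 10 bp
  [195,202): 7 bp
  [202,212): 10 bp
  [212,220): 8 bp
  [220,225): 5 bp

[2,4,4,4,4,5,5,7,7,8,8,8,9,10,10,10,11,11,12,13,14,14,14,15,16]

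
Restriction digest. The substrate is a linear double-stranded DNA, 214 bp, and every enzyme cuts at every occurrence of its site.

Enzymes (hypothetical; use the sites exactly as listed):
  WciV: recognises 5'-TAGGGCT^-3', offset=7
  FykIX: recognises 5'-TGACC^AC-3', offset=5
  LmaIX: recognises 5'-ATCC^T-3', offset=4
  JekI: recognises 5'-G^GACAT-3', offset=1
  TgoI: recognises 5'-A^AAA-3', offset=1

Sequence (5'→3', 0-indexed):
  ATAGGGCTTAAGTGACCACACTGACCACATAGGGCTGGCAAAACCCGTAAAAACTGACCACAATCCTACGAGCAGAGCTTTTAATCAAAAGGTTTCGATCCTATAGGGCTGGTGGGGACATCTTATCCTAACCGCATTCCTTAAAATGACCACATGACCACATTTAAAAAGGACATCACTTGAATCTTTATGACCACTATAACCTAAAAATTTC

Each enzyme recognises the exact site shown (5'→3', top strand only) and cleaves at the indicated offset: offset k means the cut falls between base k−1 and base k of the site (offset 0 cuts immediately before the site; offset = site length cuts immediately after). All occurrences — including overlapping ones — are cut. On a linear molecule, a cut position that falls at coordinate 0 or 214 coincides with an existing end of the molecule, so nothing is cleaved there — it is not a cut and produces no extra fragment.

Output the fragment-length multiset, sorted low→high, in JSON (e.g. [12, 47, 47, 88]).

[1,1,1,4,4,6,7,7,7,8,8,8,9,9,9,9,9,10,11,12,14,15,21,24]

Per-enzyme occurrences:
  WciV TAGGGCT/7: at [1, 29, 103] ⇒ [8, 36, 110]
  FykIX TGACCAC/5: at [12, 21, 54, 146, 154, 190] ⇒ [17, 26, 59, 151, 159, 195]
  LmaIX ATCCT/4: at [62, 97, 124] ⇒ [66, 101, 128]
  JekI GGACAT/1: at [115, 170] ⇒ [116, 171]
  TgoI AAAA/1: at [39, 48, 49, 86, 142, 165, 166, 205, 206] ⇒ [40, 49, 50, 87, 143, 166, 167, 206, 207]

Pooled cuts: [8, 17, 26, 36, 40, 49, 50, 59, 66, 87, 101, 110, 116, 128, 143, 151, 159, 166, 167, 171, 195, 206, 207]

Fragment lengths:
  [0,8): 8 bp
  [8,17): 9 bp
  [17,26): 9 bp
  [26,36): 10 bp
  [36,40): 4 bp
  [40,49): 9 bp
  [49,50): 1 bp
  [50,59): 9 bp
  [59,66): 7 bp
  [66,87): 21 bp
  [87,101): 14 bp
  [101,110): 9 bp
  [110,116): 6 bp
  [116,128): 12 bp
  [128,143): 15 bp
  [143,151): 8 bp
  [151,159): 8 bp
  [159,166): 7 bp
  [166,167): 1 bp
  [167,171): 4 bp
  [171,195): 24 bp
  [195,206): 11 bp
  [206,207): 1 bp
  [207,214): 7 bp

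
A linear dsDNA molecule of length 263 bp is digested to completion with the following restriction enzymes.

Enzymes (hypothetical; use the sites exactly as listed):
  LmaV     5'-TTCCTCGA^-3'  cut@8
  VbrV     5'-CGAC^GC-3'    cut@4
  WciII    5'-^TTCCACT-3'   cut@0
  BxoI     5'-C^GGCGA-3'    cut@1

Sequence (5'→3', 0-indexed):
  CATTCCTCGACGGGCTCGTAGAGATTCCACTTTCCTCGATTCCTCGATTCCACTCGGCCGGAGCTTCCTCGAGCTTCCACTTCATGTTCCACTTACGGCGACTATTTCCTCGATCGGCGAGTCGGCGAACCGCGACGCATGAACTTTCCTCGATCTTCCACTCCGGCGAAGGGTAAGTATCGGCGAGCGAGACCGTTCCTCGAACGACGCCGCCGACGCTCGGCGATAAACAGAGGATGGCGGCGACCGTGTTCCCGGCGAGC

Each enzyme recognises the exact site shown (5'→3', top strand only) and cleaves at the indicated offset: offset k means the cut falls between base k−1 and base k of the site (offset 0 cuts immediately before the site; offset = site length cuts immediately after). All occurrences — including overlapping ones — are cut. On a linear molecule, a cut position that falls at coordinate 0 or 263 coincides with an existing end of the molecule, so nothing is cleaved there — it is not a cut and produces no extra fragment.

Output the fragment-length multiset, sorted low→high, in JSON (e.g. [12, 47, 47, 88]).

[2,2,2,4,5,7,8,8,9,9,10,10,12,13,14,15,15,17,17,17,20,22,25]

Site scan:
  LmaV (TTCCTCGA, off=8): starts [2, 31, 39, 64, 105, 145, 195] → cuts [10, 39, 47, 72, 113, 153, 203]
  VbrV (CGACGC, off=4): starts [132, 204, 213] → cuts [136, 208, 217]
  WciII (TTCCACT, off=0): starts [24, 47, 74, 86, 155] → cuts [24, 47, 74, 86, 155]
  BxoI (CGGCGA, off=1): starts [95, 114, 122, 163, 180, 220, 240, 255] → cuts [96, 115, 123, 164, 181, 221, 241, 256]

All cut coordinates (distinct, sorted): [10, 24, 39, 47, 72, 74, 86, 96, 113, 115, 123, 136, 153, 155, 164, 181, 203, 208, 217, 221, 241, 256]

Fragments:
  [0,10): 10 bp
  [10,24): 14 bp
  [24,39): 15 bp
  [39,47): 8 bp
  [47,72): 25 bp
  [72,74): 2 bp
  [74,86): 12 bp
  [86,96): 10 bp
  [96,113): 17 bp
  [113,115): 2 bp
  [115,123): 8 bp
  [123,136): 13 bp
  [136,153): 17 bp
  [153,155): 2 bp
  [155,164): 9 bp
  [164,181): 17 bp
  [181,203): 22 bp
  [203,208): 5 bp
  [208,217): 9 bp
  [217,221): 4 bp
  [221,241): 20 bp
  [241,256): 15 bp
  [256,263): 7 bp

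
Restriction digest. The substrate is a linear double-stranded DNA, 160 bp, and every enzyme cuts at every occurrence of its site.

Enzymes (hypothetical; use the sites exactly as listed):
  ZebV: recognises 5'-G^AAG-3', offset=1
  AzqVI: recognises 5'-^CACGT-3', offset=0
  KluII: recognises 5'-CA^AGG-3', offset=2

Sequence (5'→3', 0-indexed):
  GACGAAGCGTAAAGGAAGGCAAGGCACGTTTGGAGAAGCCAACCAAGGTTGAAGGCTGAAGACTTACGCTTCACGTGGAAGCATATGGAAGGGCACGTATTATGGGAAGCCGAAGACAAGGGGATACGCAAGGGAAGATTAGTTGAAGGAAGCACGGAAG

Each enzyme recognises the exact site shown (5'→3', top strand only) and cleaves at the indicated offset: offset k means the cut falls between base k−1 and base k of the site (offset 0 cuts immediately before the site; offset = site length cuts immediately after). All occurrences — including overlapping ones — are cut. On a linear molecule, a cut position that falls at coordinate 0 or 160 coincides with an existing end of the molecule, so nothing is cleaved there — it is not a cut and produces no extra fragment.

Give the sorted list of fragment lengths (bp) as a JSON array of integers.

Site scan:
  ZebV (GAAG, off=1): starts [3, 14, 34, 50, 57, 77, 87, 105, 111, 133, 144, 148, 156] → cuts [4, 15, 35, 51, 58, 78, 88, 106, 112, 134, 145, 149, 157]
  AzqVI (CACGT, off=0): starts [24, 71, 93] → cuts [24, 71, 93]
  KluII (CAAGG, off=2): starts [19, 43, 116, 128] → cuts [21, 45, 118, 130]

All cut coordinates (distinct, sorted): [4, 15, 21, 24, 35, 45, 51, 58, 71, 78, 88, 93, 106, 112, 118, 130, 134, 145, 149, 157]

Fragment lengths:
  [0,4): 4 bp
  [4,15): 11 bp
  [15,21): 6 bp
  [21,24): 3 bp
  [24,35): 11 bp
  [35,45): 10 bp
  [45,51): 6 bp
  [51,58): 7 bp
  [58,71): 13 bp
  [71,78): 7 bp
  [78,88): 10 bp
  [88,93): 5 bp
  [93,106): 13 bp
  [106,112): 6 bp
  [112,118): 6 bp
  [118,130): 12 bp
  [130,134): 4 bp
  [134,145): 11 bp
  [145,149): 4 bp
  [149,157): 8 bp
  [157,160): 3 bp

[3,3,4,4,4,5,6,6,6,6,7,7,8,10,10,11,11,11,12,13,13]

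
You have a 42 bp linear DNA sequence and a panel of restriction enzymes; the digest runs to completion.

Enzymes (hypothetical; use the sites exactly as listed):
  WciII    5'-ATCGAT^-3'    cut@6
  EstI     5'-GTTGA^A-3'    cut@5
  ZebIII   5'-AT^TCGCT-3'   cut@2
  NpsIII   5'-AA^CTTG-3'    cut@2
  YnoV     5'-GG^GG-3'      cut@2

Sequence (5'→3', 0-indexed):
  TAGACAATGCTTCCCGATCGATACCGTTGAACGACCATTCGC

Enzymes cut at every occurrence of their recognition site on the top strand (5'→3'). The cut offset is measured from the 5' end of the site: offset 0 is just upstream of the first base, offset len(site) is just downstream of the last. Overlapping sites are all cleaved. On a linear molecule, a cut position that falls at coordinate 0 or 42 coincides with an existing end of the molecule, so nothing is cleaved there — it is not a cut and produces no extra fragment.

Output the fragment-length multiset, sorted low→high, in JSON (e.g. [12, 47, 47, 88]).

Per-enzyme occurrences:
  WciII (ATCGAT, off=6): starts [16] → cuts [22]
  EstI (GTTGAA, off=5): starts [25] → cuts [30]
  ZebIII (ATTCGCT, off=2): no sites
  NpsIII (AACTTG, off=2): no sites
  YnoV (GGGG, off=2): no sites

Pooled cuts: [22, 30]

Fragment lengths:
  [0,22): 22 bp
  [22,30): 8 bp
  [30,42): 12 bp

[8,12,22]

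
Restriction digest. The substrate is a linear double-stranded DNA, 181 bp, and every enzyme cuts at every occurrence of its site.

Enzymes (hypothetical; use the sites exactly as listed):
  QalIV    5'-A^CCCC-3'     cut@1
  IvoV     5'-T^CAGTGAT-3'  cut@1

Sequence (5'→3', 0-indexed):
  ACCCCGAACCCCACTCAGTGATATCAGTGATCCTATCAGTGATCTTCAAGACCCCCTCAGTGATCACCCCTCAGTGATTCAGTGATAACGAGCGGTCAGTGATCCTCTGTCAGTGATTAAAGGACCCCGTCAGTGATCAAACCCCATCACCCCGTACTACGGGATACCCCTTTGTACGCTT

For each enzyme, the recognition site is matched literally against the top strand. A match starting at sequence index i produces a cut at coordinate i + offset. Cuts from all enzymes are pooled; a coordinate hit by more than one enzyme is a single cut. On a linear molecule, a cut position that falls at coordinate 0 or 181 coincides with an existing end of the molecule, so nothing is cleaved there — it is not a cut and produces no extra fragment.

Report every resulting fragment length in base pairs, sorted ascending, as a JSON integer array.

Scan for sites:
  QalIV ACCCC/1: at [0, 7, 50, 65, 123, 140, 148, 165] ⇒ [1, 8, 51, 66, 124, 141, 149, 166]
  IvoV TCAGTGAT/1: at [14, 23, 35, 56, 70, 78, 95, 109, 129] ⇒ [15, 24, 36, 57, 71, 79, 96, 110, 130]

Pooled cuts: [1, 8, 15, 24, 36, 51, 57, 66, 71, 79, 96, 110, 124, 130, 141, 149, 166]

Fragments:
  [0,1): 1 bp
  [1,8): 7 bp
  [8,15): 7 bp
  [15,24): 9 bp
  [24,36): 12 bp
  [36,51): 15 bp
  [51,57): 6 bp
  [57,66): 9 bp
  [66,71): 5 bp
  [71,79): 8 bp
  [79,96): 17 bp
  [96,110): 14 bp
  [110,124): 14 bp
  [124,130): 6 bp
  [130,141): 11 bp
  [141,149): 8 bp
  [149,166): 17 bp
  [166,181): 15 bp

[1,5,6,6,7,7,8,8,9,9,11,12,14,14,15,15,17,17]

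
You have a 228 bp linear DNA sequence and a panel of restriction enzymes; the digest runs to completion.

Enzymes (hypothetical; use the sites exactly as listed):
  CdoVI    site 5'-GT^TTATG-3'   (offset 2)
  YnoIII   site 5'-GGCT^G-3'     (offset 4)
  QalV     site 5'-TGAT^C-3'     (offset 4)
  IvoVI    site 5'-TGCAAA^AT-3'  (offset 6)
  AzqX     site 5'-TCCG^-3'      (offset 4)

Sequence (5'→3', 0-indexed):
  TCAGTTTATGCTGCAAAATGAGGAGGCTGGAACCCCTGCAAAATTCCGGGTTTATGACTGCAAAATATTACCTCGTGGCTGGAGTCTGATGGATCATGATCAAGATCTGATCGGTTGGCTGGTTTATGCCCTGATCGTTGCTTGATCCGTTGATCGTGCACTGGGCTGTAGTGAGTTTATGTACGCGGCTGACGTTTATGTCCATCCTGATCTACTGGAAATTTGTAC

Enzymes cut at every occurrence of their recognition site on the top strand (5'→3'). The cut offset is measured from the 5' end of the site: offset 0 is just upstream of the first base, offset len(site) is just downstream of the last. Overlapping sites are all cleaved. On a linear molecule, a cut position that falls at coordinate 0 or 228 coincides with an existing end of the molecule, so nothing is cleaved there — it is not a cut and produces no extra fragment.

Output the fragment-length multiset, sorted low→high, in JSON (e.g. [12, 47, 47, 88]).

[3,3,3,5,5,5,6,9,9,11,11,11,12,12,13,13,14,14,16,16,17,20]

Per-enzyme occurrences:
  CdoVI GTTTATG/2: at [3, 49, 121, 174, 193] ⇒ [5, 51, 123, 176, 195]
  YnoIII GGCTG/4: at [24, 76, 116, 163, 186] ⇒ [28, 80, 120, 167, 190]
  QalV TGATC/4: at [96, 107, 131, 142, 150, 207] ⇒ [100, 111, 135, 146, 154, 211]
  IvoVI TGCAAAAT/6: at [11, 36, 58] ⇒ [17, 42, 64]
  AzqX TCCG/4: at [44, 145] ⇒ [48, 149]

All cut coordinates (distinct, sorted): [5, 17, 28, 42, 48, 51, 64, 80, 100, 111, 120, 123, 135, 146, 149, 154, 167, 176, 190, 195, 211]

Fragment lengths:
  [0,5): 5 bp
  [5,17): 12 bp
  [17,28): 11 bp
  [28,42): 14 bp
  [42,48): 6 bp
  [48,51): 3 bp
  [51,64): 13 bp
  [64,80): 16 bp
  [80,100): 20 bp
  [100,111): 11 bp
  [111,120): 9 bp
  [120,123): 3 bp
  [123,135): 12 bp
  [135,146): 11 bp
  [146,149): 3 bp
  [149,154): 5 bp
  [154,167): 13 bp
  [167,176): 9 bp
  [176,190): 14 bp
  [190,195): 5 bp
  [195,211): 16 bp
  [211,228): 17 bp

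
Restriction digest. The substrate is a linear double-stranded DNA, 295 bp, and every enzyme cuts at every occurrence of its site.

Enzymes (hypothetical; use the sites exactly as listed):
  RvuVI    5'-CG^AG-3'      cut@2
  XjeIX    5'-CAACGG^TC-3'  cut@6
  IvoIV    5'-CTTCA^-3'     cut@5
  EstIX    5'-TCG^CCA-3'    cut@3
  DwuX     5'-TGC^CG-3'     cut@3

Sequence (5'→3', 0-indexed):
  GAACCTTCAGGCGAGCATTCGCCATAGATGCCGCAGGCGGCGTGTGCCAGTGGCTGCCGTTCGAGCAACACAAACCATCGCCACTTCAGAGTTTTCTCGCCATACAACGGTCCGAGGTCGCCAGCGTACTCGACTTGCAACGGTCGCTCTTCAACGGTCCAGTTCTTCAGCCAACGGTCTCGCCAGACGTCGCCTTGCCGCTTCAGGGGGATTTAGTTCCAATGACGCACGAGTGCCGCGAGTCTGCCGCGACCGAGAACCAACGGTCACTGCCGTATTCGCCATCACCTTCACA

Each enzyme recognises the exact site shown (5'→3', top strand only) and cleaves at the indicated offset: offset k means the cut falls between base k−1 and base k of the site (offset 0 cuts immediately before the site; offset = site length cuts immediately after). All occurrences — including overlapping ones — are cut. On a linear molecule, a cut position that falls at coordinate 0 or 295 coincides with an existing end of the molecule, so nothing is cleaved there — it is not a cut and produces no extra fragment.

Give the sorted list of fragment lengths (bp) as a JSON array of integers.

Site scan:
  RvuVI CGAG/2: at [11, 61, 112, 229, 238, 253] ⇒ [13, 63, 114, 231, 240, 255]
  XjeIX CAACGGTC/6: at [104, 137, 151, 171, 260] ⇒ [110, 143, 157, 177, 266]
  IvoIV CTTCA/5: at [4, 83, 148, 164, 200, 288] ⇒ [9, 88, 153, 169, 205, 293]
  EstIX TCGCCA/3: at [18, 77, 96, 117, 179, 278] ⇒ [21, 80, 99, 120, 182, 281]
  DwuX TGCCG/3: at [28, 54, 195, 233, 244, 270] ⇒ [31, 57, 198, 236, 247, 273]

All cut coordinates (distinct, sorted): [9, 13, 21, 31, 57, 63, 80, 88, 99, 110, 114, 120, 143, 153, 157, 169, 177, 182, 198, 205, 231, 236, 240, 247, 255, 266, 273, 281, 293]

Fragments:
  [0,9): 9 bp
  [9,13): 4 bp
  [13,21): 8 bp
  [21,31): 10 bp
  [31,57): 26 bp
  [57,63): 6 bp
  [63,80): 17 bp
  [80,88): 8 bp
  [88,99): 11 bp
  [99,110): 11 bp
  [110,114): 4 bp
  [114,120): 6 bp
  [120,143): 23 bp
  [143,153): 10 bp
  [153,157): 4 bp
  [157,169): 12 bp
  [169,177): 8 bp
  [177,182): 5 bp
  [182,198): 16 bp
  [198,205): 7 bp
  [205,231): 26 bp
  [231,236): 5 bp
  [236,240): 4 bp
  [240,247): 7 bp
  [247,255): 8 bp
  [255,266): 11 bp
  [266,273): 7 bp
  [273,281): 8 bp
  [281,293): 12 bp
  [293,295): 2 bp

[2,4,4,4,4,5,5,6,6,7,7,7,8,8,8,8,8,9,10,10,11,11,11,12,12,16,17,23,26,26]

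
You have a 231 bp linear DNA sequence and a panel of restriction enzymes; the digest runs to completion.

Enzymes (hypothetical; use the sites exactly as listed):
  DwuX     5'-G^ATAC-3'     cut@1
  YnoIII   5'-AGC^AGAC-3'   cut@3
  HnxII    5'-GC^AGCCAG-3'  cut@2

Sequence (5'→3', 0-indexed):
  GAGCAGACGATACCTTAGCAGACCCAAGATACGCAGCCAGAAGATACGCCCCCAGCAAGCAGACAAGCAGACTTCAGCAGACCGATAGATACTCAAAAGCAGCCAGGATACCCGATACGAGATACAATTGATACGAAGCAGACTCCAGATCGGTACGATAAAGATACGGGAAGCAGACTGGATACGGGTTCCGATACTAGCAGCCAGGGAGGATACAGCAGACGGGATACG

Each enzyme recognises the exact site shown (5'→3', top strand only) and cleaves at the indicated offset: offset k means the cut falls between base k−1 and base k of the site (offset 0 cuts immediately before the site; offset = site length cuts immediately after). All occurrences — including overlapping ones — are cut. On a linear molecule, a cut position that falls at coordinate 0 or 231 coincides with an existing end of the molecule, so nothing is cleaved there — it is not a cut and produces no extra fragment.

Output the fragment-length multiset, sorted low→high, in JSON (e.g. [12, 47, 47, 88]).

Scan for sites:
  DwuX GATAC/1: at [8, 27, 42, 87, 106, 113, 120, 129, 162, 180, 192, 211, 225] ⇒ [9, 28, 43, 88, 107, 114, 121, 130, 163, 181, 193, 212, 226]
  YnoIII AGCAGAC/3: at [1, 16, 57, 65, 75, 136, 171, 216] ⇒ [4, 19, 60, 68, 78, 139, 174, 219]
  HnxII GCAGCCAG/2: at [32, 98, 199] ⇒ [34, 100, 201]

Pooled cuts: [4, 9, 19, 28, 34, 43, 60, 68, 78, 88, 100, 107, 114, 121, 130, 139, 163, 174, 181, 193, 201, 212, 219, 226]

Fragment lengths:
  [0,4): 4 bp
  [4,9): 5 bp
  [9,19): 10 bp
  [19,28): 9 bp
  [28,34): 6 bp
  [34,43): 9 bp
  [43,60): 17 bp
  [60,68): 8 bp
  [68,78): 10 bp
  [78,88): 10 bp
  [88,100): 12 bp
  [100,107): 7 bp
  [107,114): 7 bp
  [114,121): 7 bp
  [121,130): 9 bp
  [130,139): 9 bp
  [139,163): 24 bp
  [163,174): 11 bp
  [174,181): 7 bp
  [181,193): 12 bp
  [193,201): 8 bp
  [201,212): 11 bp
  [212,219): 7 bp
  [219,226): 7 bp
  [226,231): 5 bp

[4,5,5,6,7,7,7,7,7,7,8,8,9,9,9,9,10,10,10,11,11,12,12,17,24]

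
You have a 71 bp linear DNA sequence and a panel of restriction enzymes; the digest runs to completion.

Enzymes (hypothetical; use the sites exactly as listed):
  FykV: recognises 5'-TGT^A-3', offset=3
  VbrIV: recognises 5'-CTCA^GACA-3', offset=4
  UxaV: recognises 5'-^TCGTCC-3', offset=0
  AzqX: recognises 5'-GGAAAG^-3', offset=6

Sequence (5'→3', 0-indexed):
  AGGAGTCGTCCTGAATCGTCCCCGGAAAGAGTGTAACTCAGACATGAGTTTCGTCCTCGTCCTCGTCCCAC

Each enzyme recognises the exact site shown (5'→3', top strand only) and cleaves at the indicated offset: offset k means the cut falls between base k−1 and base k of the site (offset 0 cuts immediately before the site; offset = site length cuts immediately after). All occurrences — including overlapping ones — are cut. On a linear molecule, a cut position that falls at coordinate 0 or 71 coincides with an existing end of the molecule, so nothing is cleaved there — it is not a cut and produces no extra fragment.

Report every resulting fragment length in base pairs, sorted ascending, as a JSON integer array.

Site scan:
  FykV TGTA/3: at [31] ⇒ [34]
  VbrIV CTCAGACA/4: at [36] ⇒ [40]
  UxaV TCGTCC/0: at [5, 15, 50, 56, 62] ⇒ [5, 15, 50, 56, 62]
  AzqX GGAAAG/6: at [23] ⇒ [29]

Pooled cuts: [5, 15, 29, 34, 40, 50, 56, 62]

Fragments:
  [0,5): 5 bp
  [5,15): 10 bp
  [15,29): 14 bp
  [29,34): 5 bp
  [34,40): 6 bp
  [40,50): 10 bp
  [50,56): 6 bp
  [56,62): 6 bp
  [62,71): 9 bp

[5,5,6,6,6,9,10,10,14]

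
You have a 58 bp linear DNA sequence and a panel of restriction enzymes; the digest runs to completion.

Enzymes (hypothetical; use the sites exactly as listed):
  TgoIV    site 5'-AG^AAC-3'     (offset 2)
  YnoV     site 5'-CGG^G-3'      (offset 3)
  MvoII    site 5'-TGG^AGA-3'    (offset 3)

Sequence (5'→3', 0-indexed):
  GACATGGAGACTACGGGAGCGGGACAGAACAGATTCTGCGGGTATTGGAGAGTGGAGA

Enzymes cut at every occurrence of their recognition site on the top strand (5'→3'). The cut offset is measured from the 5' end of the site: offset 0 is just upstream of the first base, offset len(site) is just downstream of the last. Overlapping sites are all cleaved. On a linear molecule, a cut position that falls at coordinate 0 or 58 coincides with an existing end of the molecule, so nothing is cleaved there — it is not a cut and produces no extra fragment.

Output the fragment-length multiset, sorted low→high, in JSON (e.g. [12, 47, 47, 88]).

[3,5,6,7,7,7,9,14]

Per-enzyme occurrences:
  TgoIV AGAAC/2: at [25] ⇒ [27]
  YnoV CGGG/3: at [13, 19, 38] ⇒ [16, 22, 41]
  MvoII TGGAGA/3: at [4, 45, 52] ⇒ [7, 48, 55]

Pooled cuts: [7, 16, 22, 27, 41, 48, 55]

Fragment lengths:
  [0,7): 7 bp
  [7,16): 9 bp
  [16,22): 6 bp
  [22,27): 5 bp
  [27,41): 14 bp
  [41,48): 7 bp
  [48,55): 7 bp
  [55,58): 3 bp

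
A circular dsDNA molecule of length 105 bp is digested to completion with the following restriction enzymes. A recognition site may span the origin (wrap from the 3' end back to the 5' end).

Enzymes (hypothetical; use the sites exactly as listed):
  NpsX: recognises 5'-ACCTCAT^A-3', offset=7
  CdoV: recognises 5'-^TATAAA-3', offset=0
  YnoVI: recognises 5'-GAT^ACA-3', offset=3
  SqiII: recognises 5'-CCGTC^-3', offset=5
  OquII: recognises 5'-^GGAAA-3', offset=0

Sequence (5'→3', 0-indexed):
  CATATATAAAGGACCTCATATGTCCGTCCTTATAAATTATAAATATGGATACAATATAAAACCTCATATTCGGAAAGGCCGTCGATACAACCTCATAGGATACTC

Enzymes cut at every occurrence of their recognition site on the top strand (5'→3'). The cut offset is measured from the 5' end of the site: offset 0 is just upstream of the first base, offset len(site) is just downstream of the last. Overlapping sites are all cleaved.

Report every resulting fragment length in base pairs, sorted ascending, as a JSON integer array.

Per-enzyme occurrences:
  NpsX (ACCTCATA, off=7): starts [12, 60, 89] → cuts [19, 67, 96]
  CdoV (TATAAA, off=0): starts [4, 30, 37, 54] → cuts [4, 30, 37, 54]
  YnoVI (GATACA, off=3): starts [47, 83] → cuts [50, 86]
  SqiII (CCGTC, off=5): starts [23, 78] → cuts [28, 83]
  OquII (GGAAA, off=0): starts [71] → cuts [71]

Pooled cuts: [4, 19, 28, 30, 37, 50, 54, 67, 71, 83, 86, 96]

Fragment lengths:
  4→19: 15 bp
  19→28: 9 bp
  28→30: 2 bp
  30→37: 7 bp
  37→50: 13 bp
  50→54: 4 bp
  54→67: 13 bp
  67→71: 4 bp
  71→83: 12 bp
  83→86: 3 bp
  86→96: 10 bp
  96→4 (wrap): 105-96+4 = 13 bp

[2,3,4,4,7,9,10,12,13,13,13,15]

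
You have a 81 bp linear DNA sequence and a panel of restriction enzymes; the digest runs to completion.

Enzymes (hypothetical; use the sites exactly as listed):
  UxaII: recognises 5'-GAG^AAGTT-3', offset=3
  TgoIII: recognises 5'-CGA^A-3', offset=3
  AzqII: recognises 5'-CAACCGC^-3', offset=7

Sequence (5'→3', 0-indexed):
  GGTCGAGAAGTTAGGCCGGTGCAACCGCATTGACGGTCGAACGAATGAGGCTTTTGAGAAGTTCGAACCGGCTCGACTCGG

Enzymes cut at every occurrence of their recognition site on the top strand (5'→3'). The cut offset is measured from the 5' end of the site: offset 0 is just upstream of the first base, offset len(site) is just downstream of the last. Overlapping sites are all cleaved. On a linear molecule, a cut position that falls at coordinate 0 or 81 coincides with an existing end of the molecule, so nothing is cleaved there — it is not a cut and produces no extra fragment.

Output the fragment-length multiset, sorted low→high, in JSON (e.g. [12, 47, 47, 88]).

Site scan:
  UxaII GAGAAGTT/3: at [4, 55] ⇒ [7, 58]
  TgoIII CGAA/3: at [37, 41, 63] ⇒ [40, 44, 66]
  AzqII CAACCGC/7: at [21] ⇒ [28]

All cut coordinates (distinct, sorted): [7, 28, 40, 44, 58, 66]

Fragments:
  [0,7): 7 bp
  [7,28): 21 bp
  [28,40): 12 bp
  [40,44): 4 bp
  [44,58): 14 bp
  [58,66): 8 bp
  [66,81): 15 bp

[4,7,8,12,14,15,21]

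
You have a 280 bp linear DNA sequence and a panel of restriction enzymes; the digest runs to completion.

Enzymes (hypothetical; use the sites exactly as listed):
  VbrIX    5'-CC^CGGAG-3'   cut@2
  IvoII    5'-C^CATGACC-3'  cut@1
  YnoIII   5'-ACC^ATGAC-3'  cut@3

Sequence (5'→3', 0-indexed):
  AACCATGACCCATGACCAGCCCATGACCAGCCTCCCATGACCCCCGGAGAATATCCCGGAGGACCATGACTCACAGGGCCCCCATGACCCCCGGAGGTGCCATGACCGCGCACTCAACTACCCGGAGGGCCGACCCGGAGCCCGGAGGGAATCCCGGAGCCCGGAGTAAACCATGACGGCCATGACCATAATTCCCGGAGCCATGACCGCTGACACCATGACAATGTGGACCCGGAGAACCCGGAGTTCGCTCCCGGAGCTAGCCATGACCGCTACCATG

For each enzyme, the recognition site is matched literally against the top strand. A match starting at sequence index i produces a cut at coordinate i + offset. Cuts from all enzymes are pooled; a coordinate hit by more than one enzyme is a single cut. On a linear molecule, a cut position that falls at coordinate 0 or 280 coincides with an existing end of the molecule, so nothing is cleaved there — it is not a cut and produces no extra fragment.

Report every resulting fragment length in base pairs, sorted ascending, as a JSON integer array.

Site scan:
  VbrIX CCCGGAG/2: at [42, 54, 89, 120, 133, 140, 152, 159, 193, 230, 239, 252] ⇒ [44, 56, 91, 122, 135, 142, 154, 161, 195, 232, 241, 254]
  IvoII CCATGACC/1: at [2, 9, 20, 34, 81, 99, 179, 200, 263] ⇒ [3, 10, 21, 35, 82, 100, 180, 201, 264]
  YnoIII ACCATGAC/3: at [1, 62, 169, 214] ⇒ [4, 65, 172, 217]

All cut coordinates (distinct, sorted): [3, 4, 10, 21, 35, 44, 56, 65, 82, 91, 100, 122, 135, 142, 154, 161, 172, 180, 195, 201, 217, 232, 241, 254, 264]

Fragments:
  [0,3): 3 bp
  [3,4): 1 bp
  [4,10): 6 bp
  [10,21): 11 bp
  [21,35): 14 bp
  [35,44): 9 bp
  [44,56): 12 bp
  [56,65): 9 bp
  [65,82): 17 bp
  [82,91): 9 bp
  [91,100): 9 bp
  [100,122): 22 bp
  [122,135): 13 bp
  [135,142): 7 bp
  [142,154): 12 bp
  [154,161): 7 bp
  [161,172): 11 bp
  [172,180): 8 bp
  [180,195): 15 bp
  [195,201): 6 bp
  [201,217): 16 bp
  [217,232): 15 bp
  [232,241): 9 bp
  [241,254): 13 bp
  [254,264): 10 bp
  [264,280): 16 bp

[1,3,6,6,7,7,8,9,9,9,9,9,10,11,11,12,12,13,13,14,15,15,16,16,17,22]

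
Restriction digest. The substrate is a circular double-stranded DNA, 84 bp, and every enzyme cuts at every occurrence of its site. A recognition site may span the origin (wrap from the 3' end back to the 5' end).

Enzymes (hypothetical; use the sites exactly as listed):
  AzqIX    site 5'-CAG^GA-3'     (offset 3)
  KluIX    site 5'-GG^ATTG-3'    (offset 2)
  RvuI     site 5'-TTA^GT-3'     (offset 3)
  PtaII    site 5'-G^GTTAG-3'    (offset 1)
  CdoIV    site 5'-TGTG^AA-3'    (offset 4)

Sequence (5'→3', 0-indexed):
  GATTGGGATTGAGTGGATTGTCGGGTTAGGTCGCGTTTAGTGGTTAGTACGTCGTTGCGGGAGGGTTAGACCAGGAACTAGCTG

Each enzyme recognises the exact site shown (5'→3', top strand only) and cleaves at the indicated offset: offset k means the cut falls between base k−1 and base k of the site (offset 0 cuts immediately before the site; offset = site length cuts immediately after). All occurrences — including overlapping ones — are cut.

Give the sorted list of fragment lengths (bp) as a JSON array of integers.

[3,4,6,8,9,10,11,15,18]

Scan for sites:
  AzqIX CAGGA/3: at [71] ⇒ [74]
  KluIX GGATTG/2: at [5, 14, 83] ⇒ [1, 7, 16]
  RvuI TTAGT/3: at [36, 43] ⇒ [39, 46]
  PtaII GGTTAG/1: at [23, 41, 63] ⇒ [24, 42, 64]
  CdoIV (TGTGAA, off=4): no sites

Pooled cuts: [1, 7, 16, 24, 39, 42, 46, 64, 74]

Fragments:
  1→7: 6 bp
  7→16: 9 bp
  16→24: 8 bp
  24→39: 15 bp
  39→42: 3 bp
  42→46: 4 bp
  46→64: 18 bp
  64→74: 10 bp
  74→1 (wrap): 84-74+1 = 11 bp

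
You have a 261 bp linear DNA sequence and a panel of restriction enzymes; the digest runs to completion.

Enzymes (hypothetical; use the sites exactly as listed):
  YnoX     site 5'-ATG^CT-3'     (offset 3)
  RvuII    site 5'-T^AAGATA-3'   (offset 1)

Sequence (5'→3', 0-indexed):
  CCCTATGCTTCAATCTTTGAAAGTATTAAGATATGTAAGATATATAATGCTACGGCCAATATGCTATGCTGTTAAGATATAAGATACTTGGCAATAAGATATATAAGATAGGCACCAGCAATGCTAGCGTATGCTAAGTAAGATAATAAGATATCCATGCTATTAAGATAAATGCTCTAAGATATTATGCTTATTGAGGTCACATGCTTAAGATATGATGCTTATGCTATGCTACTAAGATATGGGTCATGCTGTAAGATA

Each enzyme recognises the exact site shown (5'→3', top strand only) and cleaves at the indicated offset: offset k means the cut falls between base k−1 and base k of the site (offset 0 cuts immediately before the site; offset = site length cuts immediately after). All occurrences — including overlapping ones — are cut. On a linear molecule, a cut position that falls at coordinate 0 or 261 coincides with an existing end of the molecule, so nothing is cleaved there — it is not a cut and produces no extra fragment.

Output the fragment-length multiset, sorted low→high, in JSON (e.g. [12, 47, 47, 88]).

Scan for sites:
  YnoX (ATGCT, off=3): starts [4, 46, 60, 65, 120, 130, 156, 171, 186, 203, 217, 223, 228, 248] → cuts [7, 49, 63, 68, 123, 133, 159, 174, 189, 206, 220, 226, 231, 251]
  RvuII (TAAGATA, off=1): starts [26, 35, 72, 79, 94, 103, 138, 146, 163, 177, 208, 235, 254] → cuts [27, 36, 73, 80, 95, 104, 139, 147, 164, 178, 209, 236, 255]

Pooled cuts: [7, 27, 36, 49, 63, 68, 73, 80, 95, 104, 123, 133, 139, 147, 159, 164, 174, 178, 189, 206, 209, 220, 226, 231, 236, 251, 255]

Fragment lengths:
  [0,7): 7 bp
  [7,27): 20 bp
  [27,36): 9 bp
  [36,49): 13 bp
  [49,63): 14 bp
  [63,68): 5 bp
  [68,73): 5 bp
  [73,80): 7 bp
  [80,95): 15 bp
  [95,104): 9 bp
  [104,123): 19 bp
  [123,133): 10 bp
  [133,139): 6 bp
  [139,147): 8 bp
  [147,159): 12 bp
  [159,164): 5 bp
  [164,174): 10 bp
  [174,178): 4 bp
  [178,189): 11 bp
  [189,206): 17 bp
  [206,209): 3 bp
  [209,220): 11 bp
  [220,226): 6 bp
  [226,231): 5 bp
  [231,236): 5 bp
  [236,251): 15 bp
  [251,255): 4 bp
  [255,261): 6 bp

[3,4,4,5,5,5,5,5,6,6,6,7,7,8,9,9,10,10,11,11,12,13,14,15,15,17,19,20]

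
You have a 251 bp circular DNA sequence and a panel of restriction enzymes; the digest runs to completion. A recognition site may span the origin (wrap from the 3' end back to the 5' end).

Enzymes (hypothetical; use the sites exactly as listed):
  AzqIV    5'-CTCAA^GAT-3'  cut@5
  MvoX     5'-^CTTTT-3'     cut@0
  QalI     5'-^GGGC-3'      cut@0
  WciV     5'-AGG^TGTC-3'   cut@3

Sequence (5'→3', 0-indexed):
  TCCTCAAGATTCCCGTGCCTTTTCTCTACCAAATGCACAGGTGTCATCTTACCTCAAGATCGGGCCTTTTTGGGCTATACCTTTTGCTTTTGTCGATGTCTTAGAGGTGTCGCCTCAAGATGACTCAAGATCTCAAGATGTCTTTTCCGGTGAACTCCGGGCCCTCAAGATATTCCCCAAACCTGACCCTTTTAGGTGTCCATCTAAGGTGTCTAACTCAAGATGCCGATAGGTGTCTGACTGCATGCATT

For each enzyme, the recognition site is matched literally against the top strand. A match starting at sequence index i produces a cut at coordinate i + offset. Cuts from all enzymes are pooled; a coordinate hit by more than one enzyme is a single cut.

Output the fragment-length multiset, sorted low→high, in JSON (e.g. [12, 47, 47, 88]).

[4,4,5,6,6,8,8,9,10,10,11,11,12,12,13,16,17,20,21,23,25]

Scan for sites:
  AzqIV (CTCAAGAT, off=5): starts [2, 52, 113, 123, 131, 163, 216] → cuts [7, 57, 118, 128, 136, 168, 221]
  MvoX (CTTTT, off=0): starts [18, 65, 80, 86, 141, 188] → cuts [18, 65, 80, 86, 141, 188]
  QalI (GGGC, off=0): starts [61, 71, 158] → cuts [61, 71, 158]
  WciV (AGGTGTC, off=3): starts [38, 104, 193, 206, 230] → cuts [41, 107, 196, 209, 233]

All cut coordinates (distinct, sorted): [7, 18, 41, 57, 61, 65, 71, 80, 86, 107, 118, 128, 136, 141, 158, 168, 188, 196, 209, 221, 233]

Fragments:
  7→18: 11 bp
  18→41: 23 bp
  41→57: 16 bp
  57→61: 4 bp
  61→65: 4 bp
  65→71: 6 bp
  71→80: 9 bp
  80→86: 6 bp
  86→107: 21 bp
  107→118: 11 bp
  118→128: 10 bp
  128→136: 8 bp
  136→141: 5 bp
  141→158: 17 bp
  158→168: 10 bp
  168→188: 20 bp
  188→196: 8 bp
  196→209: 13 bp
  209→221: 12 bp
  221→233: 12 bp
  233→7 (wrap): 251-233+7 = 25 bp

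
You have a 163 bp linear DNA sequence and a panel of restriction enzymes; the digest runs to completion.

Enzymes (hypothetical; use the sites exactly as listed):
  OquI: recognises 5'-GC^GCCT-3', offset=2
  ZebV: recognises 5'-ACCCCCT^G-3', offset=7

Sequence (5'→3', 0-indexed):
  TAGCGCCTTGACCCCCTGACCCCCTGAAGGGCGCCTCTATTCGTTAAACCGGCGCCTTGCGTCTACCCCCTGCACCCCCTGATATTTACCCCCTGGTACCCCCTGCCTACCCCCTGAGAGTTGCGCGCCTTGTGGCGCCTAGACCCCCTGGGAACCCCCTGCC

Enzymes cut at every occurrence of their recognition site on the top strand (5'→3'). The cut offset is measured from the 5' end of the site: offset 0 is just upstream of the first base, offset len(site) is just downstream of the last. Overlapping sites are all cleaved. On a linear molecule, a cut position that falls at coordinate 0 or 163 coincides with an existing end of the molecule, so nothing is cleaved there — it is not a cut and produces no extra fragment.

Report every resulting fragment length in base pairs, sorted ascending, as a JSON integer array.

[3,4,7,8,9,10,10,11,11,11,13,13,14,18,21]

Site scan:
  OquI (GCGCCT, off=2): starts [2, 30, 51, 124, 134] → cuts [4, 32, 53, 126, 136]
  ZebV (ACCCCCTG, off=7): starts [10, 18, 64, 73, 87, 97, 108, 142, 153] → cuts [17, 25, 71, 80, 94, 104, 115, 149, 160]

All cut coordinates (distinct, sorted): [4, 17, 25, 32, 53, 71, 80, 94, 104, 115, 126, 136, 149, 160]

Fragment lengths:
  [0,4): 4 bp
  [4,17): 13 bp
  [17,25): 8 bp
  [25,32): 7 bp
  [32,53): 21 bp
  [53,71): 18 bp
  [71,80): 9 bp
  [80,94): 14 bp
  [94,104): 10 bp
  [104,115): 11 bp
  [115,126): 11 bp
  [126,136): 10 bp
  [136,149): 13 bp
  [149,160): 11 bp
  [160,163): 3 bp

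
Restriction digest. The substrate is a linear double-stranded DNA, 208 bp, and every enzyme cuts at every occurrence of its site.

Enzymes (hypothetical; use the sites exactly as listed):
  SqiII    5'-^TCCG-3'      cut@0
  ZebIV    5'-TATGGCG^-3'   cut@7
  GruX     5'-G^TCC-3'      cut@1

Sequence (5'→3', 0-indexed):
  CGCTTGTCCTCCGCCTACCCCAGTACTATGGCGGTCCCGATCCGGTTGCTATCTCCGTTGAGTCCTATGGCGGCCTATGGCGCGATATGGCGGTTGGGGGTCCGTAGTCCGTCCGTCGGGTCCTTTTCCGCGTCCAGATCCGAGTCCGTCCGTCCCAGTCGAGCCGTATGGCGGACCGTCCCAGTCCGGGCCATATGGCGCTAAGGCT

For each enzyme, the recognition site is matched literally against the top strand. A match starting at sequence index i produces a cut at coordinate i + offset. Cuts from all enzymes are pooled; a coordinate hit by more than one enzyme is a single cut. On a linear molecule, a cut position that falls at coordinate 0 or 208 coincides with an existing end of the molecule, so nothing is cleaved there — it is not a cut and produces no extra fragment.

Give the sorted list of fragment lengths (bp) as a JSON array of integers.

[1,3,4,4,4,5,6,6,6,6,6,6,6,7,8,8,9,9,10,10,10,13,16,21,24]

Per-enzyme occurrences:
  SqiII TCCG/0: at [9, 40, 53, 100, 107, 111, 126, 138, 144, 148, 184] ⇒ [9, 40, 53, 100, 107, 111, 126, 138, 144, 148, 184]
  ZebIV TATGGCG/7: at [26, 65, 75, 85, 166, 193] ⇒ [33, 72, 82, 92, 173, 200]
  GruX GTCC/1: at [5, 33, 61, 99, 106, 110, 119, 131, 143, 147, 151, 177, 183] ⇒ [6, 34, 62, 100, 107, 111, 120, 132, 144, 148, 152, 178, 184]

All cut coordinates (distinct, sorted): [6, 9, 33, 34, 40, 53, 62, 72, 82, 92, 100, 107, 111, 120, 126, 132, 138, 144, 148, 152, 173, 178, 184, 200]

Fragment lengths:
  [0,6): 6 bp
  [6,9): 3 bp
  [9,33): 24 bp
  [33,34): 1 bp
  [34,40): 6 bp
  [40,53): 13 bp
  [53,62): 9 bp
  [62,72): 10 bp
  [72,82): 10 bp
  [82,92): 10 bp
  [92,100): 8 bp
  [100,107): 7 bp
  [107,111): 4 bp
  [111,120): 9 bp
  [120,126): 6 bp
  [126,132): 6 bp
  [132,138): 6 bp
  [138,144): 6 bp
  [144,148): 4 bp
  [148,152): 4 bp
  [152,173): 21 bp
  [173,178): 5 bp
  [178,184): 6 bp
  [184,200): 16 bp
  [200,208): 8 bp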